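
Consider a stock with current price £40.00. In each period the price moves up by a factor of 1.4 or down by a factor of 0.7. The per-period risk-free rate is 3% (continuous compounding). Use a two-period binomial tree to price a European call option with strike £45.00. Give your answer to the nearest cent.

Risk-neutral probability p = (e^0.03 − 0.7)/(1.4 − 0.7) = 0.3305/0.7000 = 0.4721
Terminal stock prices: S_uu = 78.4, S_ud = 39.2, S_dd = 19.6
Terminal payoffs (S − K): max(33.4, 0) = 33.4, max(-5.8, 0) = 0, max(-25.4, 0) = 0
Node u (S = 56): V_u = e^(−0.03)·[0.4721·33.4000 + 0.5279·0.0000] = 15.3014
Node d (S = 28): V_d = e^(−0.03)·[0.4721·0.0000 + 0.5279·0.0000] = 0.0000
Node 0 (S = 40): V_0 = e^(−0.03)·[0.4721·15.3014 + 0.5279·0.0000] = 7.0100

£7.01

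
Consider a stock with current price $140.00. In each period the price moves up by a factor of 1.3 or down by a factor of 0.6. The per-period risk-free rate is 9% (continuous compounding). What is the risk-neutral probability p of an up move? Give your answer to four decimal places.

p = 0.7060

Risk-neutral probability p = (e^0.09 − 0.6)/(1.3 − 0.6) = 0.4942/0.7000 = 0.7060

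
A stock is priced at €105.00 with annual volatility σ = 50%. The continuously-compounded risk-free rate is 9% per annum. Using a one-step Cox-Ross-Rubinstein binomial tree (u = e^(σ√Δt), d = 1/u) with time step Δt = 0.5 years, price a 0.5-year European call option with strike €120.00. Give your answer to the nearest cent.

CRR parameters: u = e^(σ√Δt) = e^(0.5·√0.5) = 1.4241, d = 1/u = 0.7022
Per-period rate: rΔt = 0.09·0.5 = 0.045, so R = e^0.045 = 1.0460
Risk-neutral probability p = (e^0.045 − 0.7022)/(1.4241 − 0.7022) = 0.3438/0.7219 = 0.4763
Terminal stock prices: S_u = 149.5, S_d = 73.73
Terminal payoffs (S − K): max(29.53, 0) = 29.53, max(-46.27, 0) = 0
Node 0 (S = 105): V_0 = e^(−0.045)·[0.4763·29.5325 + 0.5237·0.0000] = 13.4467

€13.45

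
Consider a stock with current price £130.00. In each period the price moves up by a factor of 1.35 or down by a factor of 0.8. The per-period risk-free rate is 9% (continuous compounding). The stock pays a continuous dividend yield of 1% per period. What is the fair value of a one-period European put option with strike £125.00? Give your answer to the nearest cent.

Per-period risk-free factor R = e^0.09 = 1.0942; dividend-adjusted growth = e^(0.09−0.01) = 1.0833.
Risk-neutral probability p = (1.0833 − 0.8)/(1.35 − 0.8) = 0.2833/0.5500 = 0.5151
Terminal stock prices: S_u = 175.5, S_d = 104
Terminal payoffs (K − S): max(-50.5, 0) = 0, max(21, 0) = 21
Node 0 (S = 130): V_0 = e^(−0.09)·[0.5151·0.0000 + 0.4849·21.0000] = 9.3071

£9.31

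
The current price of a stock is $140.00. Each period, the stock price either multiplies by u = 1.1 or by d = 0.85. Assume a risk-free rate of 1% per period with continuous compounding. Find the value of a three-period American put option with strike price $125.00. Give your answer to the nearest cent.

Risk-neutral probability p = (e^0.01 − 0.85)/(1.1 − 0.85) = 0.1601/0.2500 = 0.6402
Terminal stock prices: S_uuu = 186.3, S_uud = 144, S_udd = 111.3, S_ddd = 85.98
Terminal payoffs (K − S): max(-61.34, 0) = 0, max(-18.99, 0) = 0, max(13.74, 0) = 13.74, max(39.02, 0) = 39.02
Node uu (S = 169.4): continuation = e^(−0.01)·[0.6402·0.0000 + 0.3598·0.0000] = 0.0000; exercise value = 0.0000 ≤ continuation, so V_uu = 0.0000
Node ud (S = 130.9): continuation = e^(−0.01)·[0.6402·0.0000 + 0.3598·13.7350] = 4.8927; exercise value = 0.0000 ≤ continuation, so V_ud = 4.8927
Node dd (S = 101.1): continuation = e^(−0.01)·[0.6402·13.7350 + 0.3598·39.0225] = 22.6062; exercise value = 23.8500 > continuation, so V_dd = 23.8500 (exercise)
Node u (S = 154): continuation = e^(−0.01)·[0.6402·0.0000 + 0.3598·4.8927] = 1.7429; exercise value = 0.0000 ≤ continuation, so V_u = 1.7429
Node d (S = 119): continuation = e^(−0.01)·[0.6402·4.8927 + 0.3598·23.8500] = 11.5970; exercise value = 6.0000 ≤ continuation, so V_d = 11.5970
Node 0 (S = 140): continuation = e^(−0.01)·[0.6402·1.7429 + 0.3598·11.5970] = 5.2357; exercise value = 0.0000 ≤ continuation, so V_0 = 5.2357

$5.24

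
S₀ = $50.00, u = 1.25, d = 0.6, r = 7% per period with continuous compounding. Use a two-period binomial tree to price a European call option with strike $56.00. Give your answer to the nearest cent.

Risk-neutral probability p = (e^0.07 − 0.6)/(1.25 − 0.6) = 0.4725/0.6500 = 0.7269
Terminal stock prices: S_uu = 78.12, S_ud = 37.5, S_dd = 18
Terminal payoffs (S − K): max(22.12, 0) = 22.12, max(-18.5, 0) = 0, max(-38, 0) = 0
Node u (S = 62.5): V_u = e^(−0.07)·[0.7269·22.1250 + 0.2731·0.0000] = 14.9961
Node d (S = 30): V_d = e^(−0.07)·[0.7269·0.0000 + 0.2731·0.0000] = 0.0000
Node 0 (S = 50): V_0 = e^(−0.07)·[0.7269·14.9961 + 0.2731·0.0000] = 10.1642

$10.16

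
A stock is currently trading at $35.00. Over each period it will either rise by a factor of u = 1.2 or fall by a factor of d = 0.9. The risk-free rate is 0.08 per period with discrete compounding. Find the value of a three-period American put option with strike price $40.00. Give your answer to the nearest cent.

$5.00

Risk-neutral probability p = (1 + 0.08 − 0.9)/(1.2 − 0.9) = 0.1800/0.3000 = 0.6000
Terminal stock prices: S_uuu = 60.48, S_uud = 45.36, S_udd = 34.02, S_ddd = 25.52
Terminal payoffs (K − S): max(-20.48, 0) = 0, max(-5.36, 0) = 0, max(5.98, 0) = 5.98, max(14.48, 0) = 14.48
Node uu (S = 50.4): continuation = 1/1.08·[0.6000·0.0000 + 0.4000·0.0000] = 0.0000; exercise value = 0.0000 ≤ continuation, so V_uu = 0.0000
Node ud (S = 37.8): continuation = 1/1.08·[0.6000·0.0000 + 0.4000·5.9800] = 2.2148; exercise value = 2.2000 ≤ continuation, so V_ud = 2.2148
Node dd (S = 28.35): continuation = 1/1.08·[0.6000·5.9800 + 0.4000·14.4850] = 8.6870; exercise value = 11.6500 > continuation, so V_dd = 11.6500 (exercise)
Node u (S = 42): continuation = 1/1.08·[0.6000·0.0000 + 0.4000·2.2148] = 0.8203; exercise value = 0.0000 ≤ continuation, so V_u = 0.8203
Node d (S = 31.5): continuation = 1/1.08·[0.6000·2.2148 + 0.4000·11.6500] = 5.5453; exercise value = 8.5000 > continuation, so V_d = 8.5000 (exercise)
Node 0 (S = 35): continuation = 1/1.08·[0.6000·0.8203 + 0.4000·8.5000] = 3.6039; exercise value = 5.0000 > continuation, so V_0 = 5.0000 (exercise)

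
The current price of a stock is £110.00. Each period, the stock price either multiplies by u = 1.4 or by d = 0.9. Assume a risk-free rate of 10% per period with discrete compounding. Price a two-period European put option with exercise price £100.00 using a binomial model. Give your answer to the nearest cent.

Risk-neutral probability p = (1 + 0.1 − 0.9)/(1.4 − 0.9) = 0.2000/0.5000 = 0.4000
Terminal stock prices: S_uu = 215.6, S_ud = 138.6, S_dd = 89.1
Terminal payoffs (K − S): max(-115.6, 0) = 0, max(-38.6, 0) = 0, max(10.9, 0) = 10.9
Node u (S = 154): V_u = 1/1.1·[0.4000·0.0000 + 0.6000·0.0000] = 0.0000
Node d (S = 99): V_d = 1/1.1·[0.4000·0.0000 + 0.6000·10.9000] = 5.9455
Node 0 (S = 110): V_0 = 1/1.1·[0.4000·0.0000 + 0.6000·5.9455] = 3.2430

£3.24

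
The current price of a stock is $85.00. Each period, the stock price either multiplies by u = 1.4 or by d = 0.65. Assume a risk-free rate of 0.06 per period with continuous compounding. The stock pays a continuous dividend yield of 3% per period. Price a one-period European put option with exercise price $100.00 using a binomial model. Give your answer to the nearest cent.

$20.77

Per-period risk-free factor R = e^0.06 = 1.0618; dividend-adjusted growth = e^(0.06−0.03) = 1.0305.
Risk-neutral probability p = (1.0305 − 0.65)/(1.4 − 0.65) = 0.3805/0.7500 = 0.5073
Terminal stock prices: S_u = 119, S_d = 55.25
Terminal payoffs (K − S): max(-19, 0) = 0, max(44.75, 0) = 44.75
Node 0 (S = 85): V_0 = e^(−0.06)·[0.5073·0.0000 + 0.4927·44.7500] = 20.7655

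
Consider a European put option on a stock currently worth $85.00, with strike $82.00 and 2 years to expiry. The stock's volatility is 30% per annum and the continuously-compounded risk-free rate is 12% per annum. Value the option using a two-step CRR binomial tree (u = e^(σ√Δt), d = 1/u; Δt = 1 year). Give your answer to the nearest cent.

$3.71

CRR parameters: u = e^(σ√Δt) = e^(0.3·√1) = 1.3499, d = 1/u = 0.7408
Per-period rate: rΔt = 0.12·1 = 0.12, so R = e^0.12 = 1.1275
Risk-neutral probability p = (e^0.12 − 0.7408)/(1.3499 − 0.7408) = 0.3867/0.6090 = 0.6349
Terminal stock prices: S_uu = 154.9, S_ud = 85, S_dd = 46.65
Terminal payoffs (K − S): max(-72.88, 0) = 0, max(-3, 0) = 0, max(35.35, 0) = 35.35
Node u (S = 114.7): V_u = e^(−0.12)·[0.6349·0.0000 + 0.3651·0.0000] = 0.0000
Node d (S = 62.97): V_d = e^(−0.12)·[0.6349·0.0000 + 0.3651·35.3510] = 11.4472
Node 0 (S = 85): V_0 = e^(−0.12)·[0.6349·0.0000 + 0.3651·11.4472] = 3.7068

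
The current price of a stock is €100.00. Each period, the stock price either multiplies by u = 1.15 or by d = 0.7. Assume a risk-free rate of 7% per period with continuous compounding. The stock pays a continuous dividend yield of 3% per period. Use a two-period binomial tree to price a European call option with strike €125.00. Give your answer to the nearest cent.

€3.62

Per-period risk-free factor R = e^0.07 = 1.0725; dividend-adjusted growth = e^(0.07−0.03) = 1.0408.
Risk-neutral probability p = (1.0408 − 0.7)/(1.15 − 0.7) = 0.3408/0.4500 = 0.7574
Terminal stock prices: S_uu = 132.2, S_ud = 80.5, S_dd = 49
Terminal payoffs (S − K): max(7.25, 0) = 7.25, max(-44.5, 0) = 0, max(-76, 0) = 0
Node u (S = 115): V_u = e^(−0.07)·[0.7574·7.2500 + 0.2426·0.0000] = 5.1196
Node d (S = 70): V_d = e^(−0.07)·[0.7574·0.0000 + 0.2426·0.0000] = 0.0000
Node 0 (S = 100): V_0 = e^(−0.07)·[0.7574·5.1196 + 0.2426·0.0000] = 3.6153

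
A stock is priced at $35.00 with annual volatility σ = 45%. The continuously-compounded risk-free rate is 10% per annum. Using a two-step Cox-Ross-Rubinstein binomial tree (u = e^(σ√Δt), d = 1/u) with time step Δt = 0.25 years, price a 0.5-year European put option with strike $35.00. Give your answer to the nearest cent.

$3.02

CRR parameters: u = e^(σ√Δt) = e^(0.45·√0.25) = 1.2523, d = 1/u = 0.7985
Per-period rate: rΔt = 0.1·0.25 = 0.025, so R = e^0.025 = 1.0253
Risk-neutral probability p = (e^0.025 − 0.7985)/(1.2523 − 0.7985) = 0.2268/0.4538 = 0.4998
Terminal stock prices: S_uu = 54.89, S_ud = 35, S_dd = 22.32
Terminal payoffs (K − S): max(-19.89, 0) = 0, max(0, 0) = 0, max(12.68, 0) = 12.68
Node u (S = 43.83): V_u = e^(−0.025)·[0.4998·0.0000 + 0.5002·0.0000] = 0.0000
Node d (S = 27.95): V_d = e^(−0.025)·[0.4998·0.0000 + 0.5002·12.6830] = 6.1878
Node 0 (S = 35): V_0 = e^(−0.025)·[0.4998·0.0000 + 0.5002·6.1878] = 3.0189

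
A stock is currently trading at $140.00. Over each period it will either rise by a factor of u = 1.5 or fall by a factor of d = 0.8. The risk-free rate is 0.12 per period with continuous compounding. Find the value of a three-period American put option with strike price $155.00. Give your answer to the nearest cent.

Risk-neutral probability p = (e^0.12 − 0.8)/(1.5 − 0.8) = 0.3275/0.7000 = 0.4679
Terminal stock prices: S_uuu = 472.5, S_uud = 252, S_udd = 134.4, S_ddd = 71.68
Terminal payoffs (K − S): max(-317.5, 0) = 0, max(-97, 0) = 0, max(20.6, 0) = 20.6, max(83.32, 0) = 83.32
Node uu (S = 315): continuation = e^(−0.12)·[0.4679·0.0000 + 0.5321·0.0000] = 0.0000; exercise value = 0.0000 ≤ continuation, so V_uu = 0.0000
Node ud (S = 168): continuation = e^(−0.12)·[0.4679·0.0000 + 0.5321·20.6000] = 9.7226; exercise value = 0.0000 ≤ continuation, so V_ud = 9.7226
Node dd (S = 89.6): continuation = e^(−0.12)·[0.4679·20.6000 + 0.5321·83.3200] = 47.8727; exercise value = 65.4000 > continuation, so V_dd = 65.4000 (exercise)
Node u (S = 210): continuation = e^(−0.12)·[0.4679·0.0000 + 0.5321·9.7226] = 4.5888; exercise value = 0.0000 ≤ continuation, so V_u = 4.5888
Node d (S = 112): continuation = e^(−0.12)·[0.4679·9.7226 + 0.5321·65.4000] = 34.9014; exercise value = 43.0000 > continuation, so V_d = 43.0000 (exercise)
Node 0 (S = 140): continuation = e^(−0.12)·[0.4679·4.5888 + 0.5321·43.0000] = 22.1989; exercise value = 15.0000 ≤ continuation, so V_0 = 22.1989

$22.20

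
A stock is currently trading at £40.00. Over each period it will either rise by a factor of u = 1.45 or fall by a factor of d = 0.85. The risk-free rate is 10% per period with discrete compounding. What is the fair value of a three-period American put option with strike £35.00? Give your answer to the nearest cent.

Risk-neutral probability p = (1 + 0.1 − 0.85)/(1.45 − 0.85) = 0.2500/0.6000 = 0.4167
Terminal stock prices: S_uuu = 121.9, S_uud = 71.48, S_udd = 41.9, S_ddd = 24.56
Terminal payoffs (K − S): max(-86.94, 0) = 0, max(-36.48, 0) = 0, max(-6.905, 0) = 0, max(10.44, 0) = 10.44
Node uu (S = 84.1): continuation = 1/1.1·[0.4167·0.0000 + 0.5833·0.0000] = 0.0000; exercise value = 0.0000 ≤ continuation, so V_uu = 0.0000
Node ud (S = 49.3): continuation = 1/1.1·[0.4167·0.0000 + 0.5833·0.0000] = 0.0000; exercise value = 0.0000 ≤ continuation, so V_ud = 0.0000
Node dd (S = 28.9): continuation = 1/1.1·[0.4167·0.0000 + 0.5833·10.4350] = 5.5337; exercise value = 6.1000 > continuation, so V_dd = 6.1000 (exercise)
Node u (S = 58): continuation = 1/1.1·[0.4167·0.0000 + 0.5833·0.0000] = 0.0000; exercise value = 0.0000 ≤ continuation, so V_u = 0.0000
Node d (S = 34): continuation = 1/1.1·[0.4167·0.0000 + 0.5833·6.1000] = 3.2348; exercise value = 1.0000 ≤ continuation, so V_d = 3.2348
Node 0 (S = 40): continuation = 1/1.1·[0.4167·0.0000 + 0.5833·3.2348] = 1.7154; exercise value = 0.0000 ≤ continuation, so V_0 = 1.7154

£1.72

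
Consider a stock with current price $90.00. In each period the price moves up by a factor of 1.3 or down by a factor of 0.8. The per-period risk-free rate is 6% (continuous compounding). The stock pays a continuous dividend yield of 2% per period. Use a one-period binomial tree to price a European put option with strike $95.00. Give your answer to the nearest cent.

$11.23

Per-period risk-free factor R = e^0.06 = 1.0618; dividend-adjusted growth = e^(0.06−0.02) = 1.0408.
Risk-neutral probability p = (1.0408 − 0.8)/(1.3 − 0.8) = 0.2408/0.5000 = 0.4816
Terminal stock prices: S_u = 117, S_d = 72
Terminal payoffs (K − S): max(-22, 0) = 0, max(23, 0) = 23
Node 0 (S = 90): V_0 = e^(−0.06)·[0.4816·0.0000 + 0.5184·23.0000] = 11.2284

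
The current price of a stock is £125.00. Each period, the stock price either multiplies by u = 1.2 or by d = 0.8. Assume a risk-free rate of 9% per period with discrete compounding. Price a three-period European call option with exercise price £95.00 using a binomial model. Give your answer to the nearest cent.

£52.14

Risk-neutral probability p = (1 + 0.09 − 0.8)/(1.2 − 0.8) = 0.2900/0.4000 = 0.7250
Terminal stock prices: S_uuu = 216, S_uud = 144, S_udd = 96, S_ddd = 64
Terminal payoffs (S − K): max(121, 0) = 121, max(49, 0) = 49, max(1, 0) = 1, max(-31, 0) = 0
Node uu (S = 180): V_uu = 1/1.09·[0.7250·121.0000 + 0.2750·49.0000] = 92.8440
Node ud (S = 120): V_ud = 1/1.09·[0.7250·49.0000 + 0.2750·1.0000] = 32.8440
Node dd (S = 80): V_dd = 1/1.09·[0.7250·1.0000 + 0.2750·0.0000] = 0.6651
Node u (S = 150): V_u = 1/1.09·[0.7250·92.8440 + 0.2750·32.8440] = 70.0404
Node d (S = 100): V_d = 1/1.09·[0.7250·32.8440 + 0.2750·0.6651] = 22.0136
Node 0 (S = 125): V_0 = 1/1.09·[0.7250·70.0404 + 0.2750·22.0136] = 52.1404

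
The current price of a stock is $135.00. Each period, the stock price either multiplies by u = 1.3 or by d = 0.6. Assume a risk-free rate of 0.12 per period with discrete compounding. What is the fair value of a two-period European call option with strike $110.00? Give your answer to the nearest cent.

Risk-neutral probability p = (1 + 0.12 − 0.6)/(1.3 − 0.6) = 0.5200/0.7000 = 0.7429
Terminal stock prices: S_uu = 228.2, S_ud = 105.3, S_dd = 48.6
Terminal payoffs (S − K): max(118.2, 0) = 118.2, max(-4.7, 0) = 0, max(-61.4, 0) = 0
Node u (S = 175.5): V_u = 1/1.12·[0.7429·118.1500 + 0.2571·0.0000] = 78.3648
Node d (S = 81): V_d = 1/1.12·[0.7429·0.0000 + 0.2571·0.0000] = 0.0000
Node 0 (S = 135): V_0 = 1/1.12·[0.7429·78.3648 + 0.2571·0.0000] = 51.9767

$51.98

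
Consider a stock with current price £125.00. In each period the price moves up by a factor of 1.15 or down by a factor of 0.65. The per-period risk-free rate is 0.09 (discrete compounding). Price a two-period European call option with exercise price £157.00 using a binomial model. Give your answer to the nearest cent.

£5.42

Risk-neutral probability p = (1 + 0.09 − 0.65)/(1.15 − 0.65) = 0.4400/0.5000 = 0.8800
Terminal stock prices: S_uu = 165.3, S_ud = 93.44, S_dd = 52.81
Terminal payoffs (S − K): max(8.312, 0) = 8.312, max(-63.56, 0) = 0, max(-104.2, 0) = 0
Node u (S = 143.8): V_u = 1/1.09·[0.8800·8.3125 + 0.1200·0.0000] = 6.7110
Node d (S = 81.25): V_d = 1/1.09·[0.8800·0.0000 + 0.1200·0.0000] = 0.0000
Node 0 (S = 125): V_0 = 1/1.09·[0.8800·6.7110 + 0.1200·0.0000] = 5.4181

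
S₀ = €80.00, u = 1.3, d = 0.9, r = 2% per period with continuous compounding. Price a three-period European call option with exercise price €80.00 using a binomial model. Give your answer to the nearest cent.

€11.65

Risk-neutral probability p = (e^0.02 − 0.9)/(1.3 − 0.9) = 0.1202/0.4000 = 0.3005
Terminal stock prices: S_uuu = 175.8, S_uud = 121.7, S_udd = 84.24, S_ddd = 58.32
Terminal payoffs (S − K): max(95.76, 0) = 95.76, max(41.68, 0) = 41.68, max(4.24, 0) = 4.24, max(-21.68, 0) = 0
Node uu (S = 135.2): V_uu = e^(−0.02)·[0.3005·95.7600 + 0.6995·41.6800] = 56.7841
Node ud (S = 93.6): V_ud = e^(−0.02)·[0.3005·41.6800 + 0.6995·4.2400] = 15.1841
Node dd (S = 64.8): V_dd = e^(−0.02)·[0.3005·4.2400 + 0.6995·0.0000] = 1.2489
Node u (S = 104): V_u = e^(−0.02)·[0.3005·56.7841 + 0.6995·15.1841] = 27.1368
Node d (S = 72): V_d = e^(−0.02)·[0.3005·15.1841 + 0.6995·1.2489] = 5.3288
Node 0 (S = 80): V_0 = e^(−0.02)·[0.3005·27.1368 + 0.6995·5.3288] = 11.6469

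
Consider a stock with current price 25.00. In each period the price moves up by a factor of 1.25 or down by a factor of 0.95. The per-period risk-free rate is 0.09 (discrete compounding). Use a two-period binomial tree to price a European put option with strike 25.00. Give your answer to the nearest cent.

0.58

Risk-neutral probability p = (1 + 0.09 − 0.95)/(1.25 − 0.95) = 0.1400/0.3000 = 0.4667
Terminal stock prices: S_uu = 39.06, S_ud = 29.69, S_dd = 22.56
Terminal payoffs (K − S): max(-14.06, 0) = 0, max(-4.688, 0) = 0, max(2.438, 0) = 2.438
Node u (S = 31.25): V_u = 1/1.09·[0.4667·0.0000 + 0.5333·0.0000] = 0.0000
Node d (S = 23.75): V_d = 1/1.09·[0.4667·0.0000 + 0.5333·2.4375] = 1.1927
Node 0 (S = 25): V_0 = 1/1.09·[0.4667·0.0000 + 0.5333·1.1927] = 0.5836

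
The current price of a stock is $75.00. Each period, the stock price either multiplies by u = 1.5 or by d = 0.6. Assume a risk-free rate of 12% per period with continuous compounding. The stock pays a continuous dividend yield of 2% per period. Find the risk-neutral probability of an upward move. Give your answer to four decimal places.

p = 0.5613

Per-period risk-free factor R = e^0.12 = 1.1275; dividend-adjusted growth = e^(0.12−0.02) = 1.1052.
Risk-neutral probability p = (1.1052 − 0.6)/(1.5 − 0.6) = 0.5052/0.9000 = 0.5613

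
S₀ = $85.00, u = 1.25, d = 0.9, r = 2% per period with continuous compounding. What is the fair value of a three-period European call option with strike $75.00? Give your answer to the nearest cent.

Risk-neutral probability p = (e^0.02 − 0.9)/(1.25 − 0.9) = 0.1202/0.3500 = 0.3434
Terminal stock prices: S_uuu = 166, S_uud = 119.5, S_udd = 86.06, S_ddd = 61.97
Terminal payoffs (S − K): max(91.02, 0) = 91.02, max(44.53, 0) = 44.53, max(11.06, 0) = 11.06, max(-13.03, 0) = 0
Node uu (S = 132.8): V_uu = e^(−0.02)·[0.3434·91.0156 + 0.6566·44.5312] = 59.2976
Node ud (S = 95.62): V_ud = e^(−0.02)·[0.3434·44.5312 + 0.6566·11.0625] = 22.1101
Node dd (S = 68.85): V_dd = e^(−0.02)·[0.3434·11.0625 + 0.6566·0.0000] = 3.7240
Node u (S = 106.2): V_u = e^(−0.02)·[0.3434·59.2976 + 0.6566·22.1101] = 34.1908
Node d (S = 76.5): V_d = e^(−0.02)·[0.3434·22.1101 + 0.6566·3.7240] = 9.8396
Node 0 (S = 85): V_0 = e^(−0.02)·[0.3434·34.1908 + 0.6566·9.8396] = 17.8422

$17.84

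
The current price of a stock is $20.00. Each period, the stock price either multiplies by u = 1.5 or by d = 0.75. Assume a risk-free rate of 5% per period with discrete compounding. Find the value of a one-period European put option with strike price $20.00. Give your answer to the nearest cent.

Risk-neutral probability p = (1 + 0.05 − 0.75)/(1.5 − 0.75) = 0.3000/0.7500 = 0.4000
Terminal stock prices: S_u = 30, S_d = 15
Terminal payoffs (K − S): max(-10, 0) = 0, max(5, 0) = 5
Node 0 (S = 20): V_0 = 1/1.05·[0.4000·0.0000 + 0.6000·5.0000] = 2.8571

$2.86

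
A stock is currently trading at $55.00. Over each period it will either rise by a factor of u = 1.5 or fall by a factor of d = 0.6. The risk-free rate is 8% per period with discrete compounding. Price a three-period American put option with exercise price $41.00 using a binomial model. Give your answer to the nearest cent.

Risk-neutral probability p = (1 + 0.08 − 0.6)/(1.5 − 0.6) = 0.4800/0.9000 = 0.5333
Terminal stock prices: S_uuu = 185.6, S_uud = 74.25, S_udd = 29.7, S_ddd = 11.88
Terminal payoffs (K − S): max(-144.6, 0) = 0, max(-33.25, 0) = 0, max(11.3, 0) = 11.3, max(29.12, 0) = 29.12
Node uu (S = 123.8): continuation = 1/1.08·[0.5333·0.0000 + 0.4667·0.0000] = 0.0000; exercise value = 0.0000 ≤ continuation, so V_uu = 0.0000
Node ud (S = 49.5): continuation = 1/1.08·[0.5333·0.0000 + 0.4667·11.3000] = 4.8827; exercise value = 0.0000 ≤ continuation, so V_ud = 4.8827
Node dd (S = 19.8): continuation = 1/1.08·[0.5333·11.3000 + 0.4667·29.1200] = 18.1630; exercise value = 21.2000 > continuation, so V_dd = 21.2000 (exercise)
Node u (S = 82.5): continuation = 1/1.08·[0.5333·0.0000 + 0.4667·4.8827] = 2.1098; exercise value = 0.0000 ≤ continuation, so V_u = 2.1098
Node d (S = 33): continuation = 1/1.08·[0.5333·4.8827 + 0.4667·21.2000] = 11.5717; exercise value = 8.0000 ≤ continuation, so V_d = 11.5717
Node 0 (S = 55): continuation = 1/1.08·[0.5333·2.1098 + 0.4667·11.5717] = 6.0420; exercise value = 0.0000 ≤ continuation, so V_0 = 6.0420

$6.04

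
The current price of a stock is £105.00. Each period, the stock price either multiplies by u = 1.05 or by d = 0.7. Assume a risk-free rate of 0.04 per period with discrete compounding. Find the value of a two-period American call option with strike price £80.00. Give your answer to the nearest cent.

Risk-neutral probability p = (1 + 0.04 − 0.7)/(1.05 − 0.7) = 0.3400/0.3500 = 0.9714
Terminal stock prices: S_uu = 115.8, S_ud = 77.17, S_dd = 51.45
Terminal payoffs (S − K): max(35.76, 0) = 35.76, max(-2.825, 0) = 0, max(-28.55, 0) = 0
Node u (S = 110.2): continuation = 1/1.04·[0.9714·35.7625 + 0.0286·0.0000] = 33.4045; exercise value = 30.2500 ≤ continuation, so V_u = 33.4045
Node d (S = 73.5): continuation = 1/1.04·[0.9714·0.0000 + 0.0286·0.0000] = 0.0000; exercise value = 0.0000 ≤ continuation, so V_d = 0.0000
Node 0 (S = 105): continuation = 1/1.04·[0.9714·33.4045 + 0.0286·0.0000] = 31.2020; exercise value = 25.0000 ≤ continuation, so V_0 = 31.2020

£31.20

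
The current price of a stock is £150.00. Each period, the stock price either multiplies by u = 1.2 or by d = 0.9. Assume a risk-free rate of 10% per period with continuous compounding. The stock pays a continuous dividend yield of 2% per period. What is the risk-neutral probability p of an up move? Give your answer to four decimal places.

Per-period risk-free factor R = e^0.1 = 1.1052; dividend-adjusted growth = e^(0.1−0.02) = 1.0833.
Risk-neutral probability p = (1.0833 − 0.9)/(1.2 − 0.9) = 0.1833/0.3000 = 0.6110

p = 0.6110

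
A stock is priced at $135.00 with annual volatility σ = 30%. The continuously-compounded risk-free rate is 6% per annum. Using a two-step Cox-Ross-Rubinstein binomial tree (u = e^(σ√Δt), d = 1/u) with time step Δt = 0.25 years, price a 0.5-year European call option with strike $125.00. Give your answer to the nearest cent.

$19.45

CRR parameters: u = e^(σ√Δt) = e^(0.3·√0.25) = 1.1618, d = 1/u = 0.8607
Per-period rate: rΔt = 0.06·0.25 = 0.015, so R = e^0.015 = 1.0151
Risk-neutral probability p = (e^0.015 − 0.8607)/(1.1618 − 0.8607) = 0.1544/0.3011 = 0.5128
Terminal stock prices: S_uu = 182.2, S_ud = 135, S_dd = 100
Terminal payoffs (S − K): max(57.23, 0) = 57.23, max(10, 0) = 10, max(-24.99, 0) = 0
Node u (S = 156.8): V_u = e^(−0.015)·[0.5128·57.2309 + 0.4872·10.0000] = 33.7086
Node d (S = 116.2): V_d = e^(−0.015)·[0.5128·10.0000 + 0.4872·0.0000] = 5.0512
Node 0 (S = 135): V_0 = e^(−0.015)·[0.5128·33.7086 + 0.4872·5.0512] = 19.4516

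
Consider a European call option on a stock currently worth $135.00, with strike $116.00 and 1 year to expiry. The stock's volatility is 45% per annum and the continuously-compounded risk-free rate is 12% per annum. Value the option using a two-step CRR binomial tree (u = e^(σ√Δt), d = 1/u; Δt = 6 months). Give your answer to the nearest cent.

$41.35

CRR parameters: u = e^(σ√Δt) = e^(0.45·√0.5) = 1.3746, d = 1/u = 0.7275
Per-period rate: rΔt = 0.12·0.5 = 0.06, so R = e^0.06 = 1.0618
Risk-neutral probability p = (e^0.06 − 0.7275)/(1.3746 − 0.7275) = 0.3344/0.6472 = 0.5167
Terminal stock prices: S_uu = 255.1, S_ud = 135, S_dd = 71.44
Terminal payoffs (S − K): max(139.1, 0) = 139.1, max(19, 0) = 19, max(-44.56, 0) = 0
Node u (S = 185.6): V_u = e^(−0.06)·[0.5167·139.1039 + 0.4833·19.0000] = 76.3329
Node d (S = 98.21): V_d = e^(−0.06)·[0.5167·19.0000 + 0.4833·0.0000] = 9.2449
Node 0 (S = 135): V_0 = e^(−0.06)·[0.5167·76.3329 + 0.4833·9.2449] = 41.3497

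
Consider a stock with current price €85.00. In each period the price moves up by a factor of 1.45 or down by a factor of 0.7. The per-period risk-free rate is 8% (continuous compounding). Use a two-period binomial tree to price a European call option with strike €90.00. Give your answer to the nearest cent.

Risk-neutral probability p = (e^0.08 − 0.7)/(1.45 − 0.7) = 0.3833/0.7500 = 0.5110
Terminal stock prices: S_uu = 178.7, S_ud = 86.27, S_dd = 41.65
Terminal payoffs (S − K): max(88.71, 0) = 88.71, max(-3.725, 0) = 0, max(-48.35, 0) = 0
Node u (S = 123.2): V_u = e^(−0.08)·[0.5110·88.7125 + 0.4890·0.0000] = 41.8508
Node d (S = 59.5): V_d = e^(−0.08)·[0.5110·0.0000 + 0.4890·0.0000] = 0.0000
Node 0 (S = 85): V_0 = e^(−0.08)·[0.5110·41.8508 + 0.4890·0.0000] = 19.7435

€19.74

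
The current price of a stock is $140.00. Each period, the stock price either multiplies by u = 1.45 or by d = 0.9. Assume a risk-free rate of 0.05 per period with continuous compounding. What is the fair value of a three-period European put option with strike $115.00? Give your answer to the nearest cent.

Risk-neutral probability p = (e^0.05 − 0.9)/(1.45 − 0.9) = 0.1513/0.5500 = 0.2750
Terminal stock prices: S_uuu = 426.8, S_uud = 264.9, S_udd = 164.4, S_ddd = 102.1
Terminal payoffs (K − S): max(-311.8, 0) = 0, max(-149.9, 0) = 0, max(-49.43, 0) = 0, max(12.94, 0) = 12.94
Node uu (S = 294.4): V_uu = e^(−0.05)·[0.2750·0.0000 + 0.7250·0.0000] = 0.0000
Node ud (S = 182.7): V_ud = e^(−0.05)·[0.2750·0.0000 + 0.7250·0.0000] = 0.0000
Node dd (S = 113.4): V_dd = e^(−0.05)·[0.2750·0.0000 + 0.7250·12.9400] = 8.9235
Node u (S = 203): V_u = e^(−0.05)·[0.2750·0.0000 + 0.7250·0.0000] = 0.0000
Node d (S = 126): V_d = e^(−0.05)·[0.2750·0.0000 + 0.7250·8.9235] = 6.1537
Node 0 (S = 140): V_0 = e^(−0.05)·[0.2750·0.0000 + 0.7250·6.1537] = 4.2436

$4.24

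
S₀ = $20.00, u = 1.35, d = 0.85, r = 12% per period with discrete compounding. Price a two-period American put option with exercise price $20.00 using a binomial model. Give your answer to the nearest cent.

Risk-neutral probability p = (1 + 0.12 − 0.85)/(1.35 − 0.85) = 0.2700/0.5000 = 0.5400
Terminal stock prices: S_uu = 36.45, S_ud = 22.95, S_dd = 14.45
Terminal payoffs (K − S): max(-16.45, 0) = 0, max(-2.95, 0) = 0, max(5.55, 0) = 5.55
Node u (S = 27): continuation = 1/1.12·[0.5400·0.0000 + 0.4600·0.0000] = 0.0000; exercise value = 0.0000 ≤ continuation, so V_u = 0.0000
Node d (S = 17): continuation = 1/1.12·[0.5400·0.0000 + 0.4600·5.5500] = 2.2795; exercise value = 3.0000 > continuation, so V_d = 3.0000 (exercise)
Node 0 (S = 20): continuation = 1/1.12·[0.5400·0.0000 + 0.4600·3.0000] = 1.2321; exercise value = 0.0000 ≤ continuation, so V_0 = 1.2321

$1.23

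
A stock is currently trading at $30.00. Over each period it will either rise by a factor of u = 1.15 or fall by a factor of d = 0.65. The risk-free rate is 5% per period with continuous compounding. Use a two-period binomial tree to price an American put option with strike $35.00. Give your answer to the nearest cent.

Risk-neutral probability p = (e^0.05 − 0.65)/(1.15 − 0.65) = 0.4013/0.5000 = 0.8025
Terminal stock prices: S_uu = 39.67, S_ud = 22.43, S_dd = 12.68
Terminal payoffs (K − S): max(-4.675, 0) = 0, max(12.57, 0) = 12.57, max(22.32, 0) = 22.32
Node u (S = 34.5): continuation = e^(−0.05)·[0.8025·0.0000 + 0.1975·12.5750] = 2.3619; exercise value = 0.5000 ≤ continuation, so V_u = 2.3619
Node d (S = 19.5): continuation = e^(−0.05)·[0.8025·12.5750 + 0.1975·22.3250] = 13.7930; exercise value = 15.5000 > continuation, so V_d = 15.5000 (exercise)
Node 0 (S = 30): continuation = e^(−0.05)·[0.8025·2.3619 + 0.1975·15.5000] = 4.7144; exercise value = 5.0000 > continuation, so V_0 = 5.0000 (exercise)

$5.00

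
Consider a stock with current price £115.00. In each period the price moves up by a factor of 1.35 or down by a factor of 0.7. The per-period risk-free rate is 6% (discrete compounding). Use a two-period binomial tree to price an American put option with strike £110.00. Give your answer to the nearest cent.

Risk-neutral probability p = (1 + 0.06 − 0.7)/(1.35 − 0.7) = 0.3600/0.6500 = 0.5538
Terminal stock prices: S_uu = 209.6, S_ud = 108.7, S_dd = 56.35
Terminal payoffs (K − S): max(-99.59, 0) = 0, max(1.325, 0) = 1.325, max(53.65, 0) = 53.65
Node u (S = 155.2): continuation = 1/1.06·[0.5538·0.0000 + 0.4462·1.3250] = 0.5577; exercise value = 0.0000 ≤ continuation, so V_u = 0.5577
Node d (S = 80.5): continuation = 1/1.06·[0.5538·1.3250 + 0.4462·53.6500] = 23.2736; exercise value = 29.5000 > continuation, so V_d = 29.5000 (exercise)
Node 0 (S = 115): continuation = 1/1.06·[0.5538·0.5577 + 0.4462·29.5000] = 12.7079; exercise value = 0.0000 ≤ continuation, so V_0 = 12.7079

£12.71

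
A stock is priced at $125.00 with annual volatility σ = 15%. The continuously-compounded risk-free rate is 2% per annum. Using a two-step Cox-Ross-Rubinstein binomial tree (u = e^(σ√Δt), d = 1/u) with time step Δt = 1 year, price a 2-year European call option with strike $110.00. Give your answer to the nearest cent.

CRR parameters: u = e^(σ√Δt) = e^(0.15·√1) = 1.1618, d = 1/u = 0.8607
Per-period rate: rΔt = 0.02·1 = 0.02, so R = e^0.02 = 1.0202
Risk-neutral probability p = (e^0.02 − 0.8607)/(1.1618 − 0.8607) = 0.1595/0.3011 = 0.5297
Terminal stock prices: S_uu = 168.7, S_ud = 125, S_dd = 92.6
Terminal payoffs (S − K): max(58.73, 0) = 58.73, max(15, 0) = 15, max(-17.4, 0) = 0
Node u (S = 145.2): V_u = e^(−0.02)·[0.5297·58.7324 + 0.4703·15.0000] = 37.4074
Node d (S = 107.6): V_d = e^(−0.02)·[0.5297·15.0000 + 0.4703·0.0000] = 7.7875
Node 0 (S = 125): V_0 = e^(−0.02)·[0.5297·37.4074 + 0.4703·7.7875] = 23.0110

$23.01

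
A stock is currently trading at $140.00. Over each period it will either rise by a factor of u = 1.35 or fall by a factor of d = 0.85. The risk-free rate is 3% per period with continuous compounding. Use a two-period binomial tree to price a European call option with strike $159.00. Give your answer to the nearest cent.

Risk-neutral probability p = (e^0.03 − 0.85)/(1.35 − 0.85) = 0.1805/0.5000 = 0.3609
Terminal stock prices: S_uu = 255.2, S_ud = 160.7, S_dd = 101.1
Terminal payoffs (S − K): max(96.15, 0) = 96.15, max(1.65, 0) = 1.65, max(-57.85, 0) = 0
Node u (S = 189): V_u = e^(−0.03)·[0.3609·96.1500 + 0.6391·1.6500] = 34.6992
Node d (S = 119): V_d = e^(−0.03)·[0.3609·1.6500 + 0.6391·0.0000] = 0.5779
Node 0 (S = 140): V_0 = e^(−0.03)·[0.3609·34.6992 + 0.6391·0.5779] = 12.5115

$12.51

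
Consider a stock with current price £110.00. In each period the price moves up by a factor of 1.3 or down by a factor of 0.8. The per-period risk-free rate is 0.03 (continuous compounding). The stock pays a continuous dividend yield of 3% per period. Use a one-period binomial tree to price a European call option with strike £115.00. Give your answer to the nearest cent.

Per-period risk-free factor R = e^0.03 = 1.0305; dividend-adjusted growth = e^(0.03−0.03) = 1.0000.
Risk-neutral probability p = (1.0000 − 0.8)/(1.3 − 0.8) = 0.2000/0.5000 = 0.4000
Terminal stock prices: S_u = 143, S_d = 88
Terminal payoffs (S − K): max(28, 0) = 28, max(-27, 0) = 0
Node 0 (S = 110): V_0 = e^(−0.03)·[0.4000·28.0000 + 0.6000·0.0000] = 10.8690

£10.87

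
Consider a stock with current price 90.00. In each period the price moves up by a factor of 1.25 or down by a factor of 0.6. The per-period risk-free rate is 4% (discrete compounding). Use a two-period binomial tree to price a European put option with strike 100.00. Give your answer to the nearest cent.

19.67

Risk-neutral probability p = (1 + 0.04 − 0.6)/(1.25 − 0.6) = 0.4400/0.6500 = 0.6769
Terminal stock prices: S_uu = 140.6, S_ud = 67.5, S_dd = 32.4
Terminal payoffs (K − S): max(-40.62, 0) = 0, max(32.5, 0) = 32.5, max(67.6, 0) = 67.6
Node u (S = 112.5): V_u = 1/1.04·[0.6769·0.0000 + 0.3231·32.5000] = 10.0962
Node d (S = 54): V_d = 1/1.04·[0.6769·32.5000 + 0.3231·67.6000] = 42.1538
Node 0 (S = 90): V_0 = 1/1.04·[0.6769·10.0962 + 0.3231·42.1538] = 19.6666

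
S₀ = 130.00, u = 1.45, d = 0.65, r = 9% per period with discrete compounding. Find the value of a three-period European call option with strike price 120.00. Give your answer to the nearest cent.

Risk-neutral probability p = (1 + 0.09 − 0.65)/(1.45 − 0.65) = 0.4400/0.8000 = 0.5500
Terminal stock prices: S_uuu = 396.3, S_uud = 177.7, S_udd = 79.64, S_ddd = 35.7
Terminal payoffs (S − K): max(276.3, 0) = 276.3, max(57.66, 0) = 57.66, max(-40.36, 0) = 0, max(-84.3, 0) = 0
Node uu (S = 273.3): V_uu = 1/1.09·[0.5500·276.3212 + 0.4500·57.6612] = 163.2333
Node ud (S = 122.5): V_ud = 1/1.09·[0.5500·57.6612 + 0.4500·0.0000] = 29.0951
Node dd (S = 54.93): V_dd = 1/1.09·[0.5500·0.0000 + 0.4500·0.0000] = 0.0000
Node u (S = 188.5): V_u = 1/1.09·[0.5500·163.2333 + 0.4500·29.0951] = 94.3772
Node d (S = 84.5): V_d = 1/1.09·[0.5500·29.0951 + 0.4500·0.0000] = 14.6810
Node 0 (S = 130): V_0 = 1/1.09·[0.5500·94.3772 + 0.4500·14.6810] = 53.6825

53.68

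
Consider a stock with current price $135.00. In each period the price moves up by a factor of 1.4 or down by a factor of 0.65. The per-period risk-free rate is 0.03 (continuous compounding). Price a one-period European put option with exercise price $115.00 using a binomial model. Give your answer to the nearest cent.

Risk-neutral probability p = (e^0.03 − 0.65)/(1.4 − 0.65) = 0.3805/0.7500 = 0.5073
Terminal stock prices: S_u = 189, S_d = 87.75
Terminal payoffs (K − S): max(-74, 0) = 0, max(27.25, 0) = 27.25
Node 0 (S = 135): V_0 = e^(−0.03)·[0.5073·0.0000 + 0.4927·27.2500] = 13.0300

$13.03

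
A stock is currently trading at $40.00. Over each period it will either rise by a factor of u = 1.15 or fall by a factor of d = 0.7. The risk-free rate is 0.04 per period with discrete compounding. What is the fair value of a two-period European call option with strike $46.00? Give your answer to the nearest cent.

$3.64

Risk-neutral probability p = (1 + 0.04 − 0.7)/(1.15 − 0.7) = 0.3400/0.4500 = 0.7556
Terminal stock prices: S_uu = 52.9, S_ud = 32.2, S_dd = 19.6
Terminal payoffs (S − K): max(6.9, 0) = 6.9, max(-13.8, 0) = 0, max(-26.4, 0) = 0
Node u (S = 46): V_u = 1/1.04·[0.7556·6.9000 + 0.2444·0.0000] = 5.0128
Node d (S = 28): V_d = 1/1.04·[0.7556·0.0000 + 0.2444·0.0000] = 0.0000
Node 0 (S = 40): V_0 = 1/1.04·[0.7556·5.0128 + 0.2444·0.0000] = 3.6418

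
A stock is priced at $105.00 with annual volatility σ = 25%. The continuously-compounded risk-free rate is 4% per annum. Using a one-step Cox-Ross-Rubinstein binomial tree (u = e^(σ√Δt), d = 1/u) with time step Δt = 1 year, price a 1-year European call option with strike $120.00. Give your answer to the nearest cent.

CRR parameters: u = e^(σ√Δt) = e^(0.25·√1) = 1.2840, d = 1/u = 0.7788
Per-period rate: rΔt = 0.04·1 = 0.04, so R = e^0.04 = 1.0408
Risk-neutral probability p = (e^0.04 − 0.7788)/(1.2840 − 0.7788) = 0.2620/0.5052 = 0.5186
Terminal stock prices: S_u = 134.8, S_d = 81.77
Terminal payoffs (S − K): max(14.82, 0) = 14.82, max(-38.23, 0) = 0
Node 0 (S = 105): V_0 = e^(−0.04)·[0.5186·14.8227 + 0.4814·0.0000] = 7.3856

$7.39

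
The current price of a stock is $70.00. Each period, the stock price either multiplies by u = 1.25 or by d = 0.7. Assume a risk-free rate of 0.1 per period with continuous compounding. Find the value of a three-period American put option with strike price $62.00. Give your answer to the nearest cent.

Risk-neutral probability p = (e^0.1 − 0.7)/(1.25 − 0.7) = 0.4052/0.5500 = 0.7367
Terminal stock prices: S_uuu = 136.7, S_uud = 76.56, S_udd = 42.87, S_ddd = 24.01
Terminal payoffs (K − S): max(-74.72, 0) = 0, max(-14.56, 0) = 0, max(19.13, 0) = 19.13, max(37.99, 0) = 37.99
Node uu (S = 109.4): continuation = e^(−0.1)·[0.7367·0.0000 + 0.2633·0.0000] = 0.0000; exercise value = 0.0000 ≤ continuation, so V_uu = 0.0000
Node ud (S = 61.25): continuation = e^(−0.1)·[0.7367·0.0000 + 0.2633·19.1250] = 4.5569; exercise value = 0.7500 ≤ continuation, so V_ud = 4.5569
Node dd (S = 34.3): continuation = e^(−0.1)·[0.7367·19.1250 + 0.2633·37.9900] = 21.7999; exercise value = 27.7000 > continuation, so V_dd = 27.7000 (exercise)
Node u (S = 87.5): continuation = e^(−0.1)·[0.7367·0.0000 + 0.2633·4.5569] = 1.0857; exercise value = 0.0000 ≤ continuation, so V_u = 1.0857
Node d (S = 49): continuation = e^(−0.1)·[0.7367·4.5569 + 0.2633·27.7000] = 9.6375; exercise value = 13.0000 > continuation, so V_d = 13.0000 (exercise)
Node 0 (S = 70): continuation = e^(−0.1)·[0.7367·1.0857 + 0.2633·13.0000] = 3.8212; exercise value = 0.0000 ≤ continuation, so V_0 = 3.8212

$3.82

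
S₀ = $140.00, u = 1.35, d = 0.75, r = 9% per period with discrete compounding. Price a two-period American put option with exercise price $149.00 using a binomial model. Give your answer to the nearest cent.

$18.99

Risk-neutral probability p = (1 + 0.09 − 0.75)/(1.35 − 0.75) = 0.3400/0.6000 = 0.5667
Terminal stock prices: S_uu = 255.2, S_ud = 141.8, S_dd = 78.75
Terminal payoffs (K − S): max(-106.2, 0) = 0, max(7.25, 0) = 7.25, max(70.25, 0) = 70.25
Node u (S = 189): continuation = 1/1.09·[0.5667·0.0000 + 0.4333·7.2500] = 2.8823; exercise value = 0.0000 ≤ continuation, so V_u = 2.8823
Node d (S = 105): continuation = 1/1.09·[0.5667·7.2500 + 0.4333·70.2500] = 31.6972; exercise value = 44.0000 > continuation, so V_d = 44.0000 (exercise)
Node 0 (S = 140): continuation = 1/1.09·[0.5667·2.8823 + 0.4333·44.0000] = 18.9908; exercise value = 9.0000 ≤ continuation, so V_0 = 18.9908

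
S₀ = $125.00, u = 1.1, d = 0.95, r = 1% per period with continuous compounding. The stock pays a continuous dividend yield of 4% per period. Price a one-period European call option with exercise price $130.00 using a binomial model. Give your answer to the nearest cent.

Per-period risk-free factor R = e^0.01 = 1.0101; dividend-adjusted growth = e^(0.01−0.04) = 0.9704.
Risk-neutral probability p = (0.9704 − 0.95)/(1.1 − 0.95) = 0.0204/0.1500 = 0.1363
Terminal stock prices: S_u = 137.5, S_d = 118.8
Terminal payoffs (S − K): max(7.5, 0) = 7.5, max(-11.25, 0) = 0
Node 0 (S = 125): V_0 = e^(−0.01)·[0.1363·7.5000 + 0.8637·0.0000] = 1.0121

$1.01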